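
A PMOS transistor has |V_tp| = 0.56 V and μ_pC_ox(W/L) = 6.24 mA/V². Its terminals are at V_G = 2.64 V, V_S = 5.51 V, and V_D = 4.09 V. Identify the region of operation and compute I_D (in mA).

Triode; I_D = 14.2 mA

V_SG = V_S − V_G = 5.51 − 2.64 = 2.87 V; V_SD = V_S − V_D = 5.51 − 4.09 = 1.42 V.
V_ov = V_SG − |V_tp| = 2.87 − 0.56 = 2.31 V.
Since V_SD = 1.42 V < V_ov = 2.31 V, the device is in the triode region.
I_D = k_p [V_ov · V_SD − ½ V_SD²] = 6.24 × [2.31 × 1.42 − 0.5 × 1.42²] = 14.2 mA.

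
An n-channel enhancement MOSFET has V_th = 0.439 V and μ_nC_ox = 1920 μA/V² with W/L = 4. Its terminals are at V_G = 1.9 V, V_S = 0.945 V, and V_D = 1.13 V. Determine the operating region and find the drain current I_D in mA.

V_GS = V_G − V_S = 1.9 − 0.945 = 0.955 V; V_DS = V_D − V_S = 1.13 − 0.945 = 0.185 V.
k_n = μ_nC_ox · (W/L) = 7.68 mA/V².
V_ov = V_GS − V_th = 0.955 − 0.439 = 0.516 V.
Since V_DS = 0.185 V < V_ov = 0.516 V, the device is in the triode region.
I_D = k_n [V_ov · V_DS − ½ V_DS²] = 7.68 × [0.516 × 0.185 − 0.5 × 0.185²] = 0.602 mA.

Triode; I_D = 0.602 mA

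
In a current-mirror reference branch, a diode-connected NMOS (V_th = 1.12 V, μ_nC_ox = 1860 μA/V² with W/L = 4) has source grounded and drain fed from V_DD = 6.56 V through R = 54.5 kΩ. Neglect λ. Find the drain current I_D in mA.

I_D = 0.0969 mA

With gate tied to drain, V_GS = V_DS ≥ V_GS − V_th, so the device is in saturation.
k_n = μ_nC_ox · (W/L) = 7.44 mA/V².
KCL at the drain: ½ k_n (V_GS − V_th)² = (V_DD − V_GS)/R.
Let x = V_GS − 1.12. Then 203 x² + x − 5.44 = 0, giving x = 0.161 V (positive root), so V_GS = 1.28 V.
I_D = (V_DD − V_GS)/R = (6.56 − 1.28) / 54.5 = 0.0969 mA.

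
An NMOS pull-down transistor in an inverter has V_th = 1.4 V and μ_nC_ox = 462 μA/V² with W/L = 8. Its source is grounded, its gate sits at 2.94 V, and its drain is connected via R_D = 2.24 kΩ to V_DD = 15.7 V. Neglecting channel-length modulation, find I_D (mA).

I_D = 4.38 mA

V_GS = V_G = 2.94 V, so V_ov = 2.94 − 1.4 = 1.54 V.
k_n = μ_nC_ox · (W/L) = 3.696 mA/V².
Assume saturation: I_D = ½ k_n V_ov² = 0.5 × 3.696 × 1.54² = 4.38 mA, giving V_DS = V_DD − I_D R_D = 15.7 − 4.38 × 2.24 = 5.88 V.
V_DS = 5.88 V ≥ V_ov = 1.54 V, confirming saturation.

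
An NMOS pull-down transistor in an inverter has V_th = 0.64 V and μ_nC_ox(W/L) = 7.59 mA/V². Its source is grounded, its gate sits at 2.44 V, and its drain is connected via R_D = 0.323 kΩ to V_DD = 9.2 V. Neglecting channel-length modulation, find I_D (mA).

V_GS = V_G = 2.44 V, so V_ov = 2.44 − 0.64 = 1.8 V.
Assume saturation: I_D = ½ k_n V_ov² = 0.5 × 7.59 × 1.8² = 12.3 mA, giving V_DS = V_DD − I_D R_D = 9.2 − 12.3 × 0.323 = 5.23 V.
V_DS = 5.23 V ≥ V_ov = 1.8 V, confirming saturation.

I_D = 12.3 mA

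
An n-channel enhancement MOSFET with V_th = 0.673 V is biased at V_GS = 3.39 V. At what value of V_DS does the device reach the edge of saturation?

The boundary between triode and saturation is V_DS = V_GS − V_th = V_ov.
V_ov = 3.39 − 0.673 = 2.72 V.

V_DS,sat = 2.72 V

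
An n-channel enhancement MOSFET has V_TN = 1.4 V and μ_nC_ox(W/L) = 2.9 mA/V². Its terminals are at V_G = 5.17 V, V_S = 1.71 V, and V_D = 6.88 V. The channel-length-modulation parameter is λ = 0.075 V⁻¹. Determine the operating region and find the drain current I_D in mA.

V_GS = V_G − V_S = 5.17 − 1.71 = 3.46 V; V_DS = V_D − V_S = 6.88 − 1.71 = 5.17 V.
V_ov = V_GS − V_TN = 3.46 − 1.4 = 2.06 V.
Since V_DS = 5.17 V ≥ V_ov = 2.06 V, the device is in saturation.
I_D = ½ k_n V_ov² (1 + λ V_DS) = 0.5 × 2.9 × 2.06² × (1 + 0.075 × 5.17) = 8.54 mA.

Saturation; I_D = 8.54 mA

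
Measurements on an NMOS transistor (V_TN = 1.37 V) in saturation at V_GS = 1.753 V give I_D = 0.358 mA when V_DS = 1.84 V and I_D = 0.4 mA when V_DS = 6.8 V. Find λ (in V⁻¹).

With V_GS fixed, I_D ∝ (1 + λ V_DS) in saturation, so I_D2/I_D1 = (1 + λ V_DS2)/(1 + λ V_DS1).
0.4/0.358 = 1.117 = (1 + 6.8 λ)/(1 + 1.84 λ).
Solving: λ (I_D1 V_DS2 − I_D2 V_DS1) = I_D2 − I_D1, so λ = (0.4 − 0.358) / (0.358 × 6.8 − 0.4 × 1.84) = 0.042 / 1.7 = 0.0247 V⁻¹.

λ = 0.0247 V⁻¹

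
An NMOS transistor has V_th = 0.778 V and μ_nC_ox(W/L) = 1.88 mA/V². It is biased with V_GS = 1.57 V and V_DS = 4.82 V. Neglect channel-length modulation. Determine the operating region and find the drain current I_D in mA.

V_ov = V_GS − V_th = 1.57 − 0.778 = 0.792 V.
Since V_DS = 4.82 V ≥ V_ov = 0.792 V, the device is in saturation.
I_D = ½ k_n V_ov² = 0.5 × 1.88 × 0.792² = 0.59 mA.

Saturation; I_D = 0.590 mA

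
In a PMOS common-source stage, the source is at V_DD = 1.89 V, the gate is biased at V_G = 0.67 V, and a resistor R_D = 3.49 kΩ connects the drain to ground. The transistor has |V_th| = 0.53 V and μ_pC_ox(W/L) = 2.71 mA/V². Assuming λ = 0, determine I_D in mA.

V_SG = V_DD − V_G = 1.89 − 0.67 = 1.22 V, so V_ov = 1.22 − 0.53 = 0.69 V.
Assume saturation: I_D = ½ k_p V_ov² = 0.5 × 2.71 × 0.69² = 0.645 mA, giving V_SD = V_DD − I_D R_D = 1.89 − 0.645 × 3.49 = -0.361 V.
But -0.361 V < V_ov = 0.69 V, so the device is actually in triode.
In triode I_D = k_p[V_ov V_SD − ½ V_SD²] and I_D = (V_DD − V_SD)/R_D. Equating: 4.73 V_SD² − 7.526 V_SD + 1.89 = 0, giving V_SD = 0.312 V (the root below V_ov).
I_D = (1.89 − 0.312) / 3.49 = 0.452 mA.

I_D = 0.452 mA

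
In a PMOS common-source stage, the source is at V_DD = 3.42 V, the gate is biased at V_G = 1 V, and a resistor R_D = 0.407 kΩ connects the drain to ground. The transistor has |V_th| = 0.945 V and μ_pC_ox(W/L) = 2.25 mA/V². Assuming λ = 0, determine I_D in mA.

V_SG = V_DD − V_G = 3.42 − 1 = 2.42 V, so V_ov = 2.42 − 0.945 = 1.48 V.
Assume saturation: I_D = ½ k_p V_ov² = 0.5 × 2.25 × 1.48² = 2.45 mA, giving V_SD = V_DD − I_D R_D = 3.42 − 2.45 × 0.407 = 2.42 V.
V_SD = 2.42 V ≥ V_ov = 1.48 V, confirming saturation.

I_D = 2.45 mA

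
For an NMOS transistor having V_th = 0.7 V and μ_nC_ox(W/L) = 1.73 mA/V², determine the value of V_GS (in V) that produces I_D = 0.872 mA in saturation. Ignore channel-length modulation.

In saturation I_D = ½ k_n (V_GS − V_th)², so V_GS − V_th = √(2 I_D / k_n) = √(2 × 0.872 / 1.73) = 1 V.
V_GS = 0.7 + 1 = 1.7 V.

V_GS = 1.70 V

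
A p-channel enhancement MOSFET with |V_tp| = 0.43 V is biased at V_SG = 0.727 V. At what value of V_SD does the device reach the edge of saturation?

The boundary between triode and saturation is V_SD = V_SG − |V_tp| = V_ov.
V_ov = 0.727 − 0.43 = 0.297 V.

V_SD,sat = 0.297 V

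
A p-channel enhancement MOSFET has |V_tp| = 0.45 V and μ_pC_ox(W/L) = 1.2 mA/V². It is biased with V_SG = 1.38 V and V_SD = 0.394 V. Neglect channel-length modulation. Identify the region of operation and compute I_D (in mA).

V_ov = V_SG − |V_tp| = 1.38 − 0.45 = 0.93 V.
Since V_SD = 0.394 V < V_ov = 0.93 V, the device is in the triode region.
I_D = k_p [V_ov · V_SD − ½ V_SD²] = 1.2 × [0.93 × 0.394 − 0.5 × 0.394²] = 0.347 mA.

Triode; I_D = 0.347 mA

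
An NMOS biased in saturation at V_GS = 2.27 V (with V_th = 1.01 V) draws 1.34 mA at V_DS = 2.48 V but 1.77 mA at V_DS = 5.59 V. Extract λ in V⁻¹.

λ = 0.139 V⁻¹

With V_GS fixed, I_D ∝ (1 + λ V_DS) in saturation, so I_D2/I_D1 = (1 + λ V_DS2)/(1 + λ V_DS1).
1.77/1.34 = 1.321 = (1 + 5.59 λ)/(1 + 2.48 λ).
Solving: λ (I_D1 V_DS2 − I_D2 V_DS1) = I_D2 − I_D1, so λ = (1.77 − 1.34) / (1.34 × 5.59 − 1.77 × 2.48) = 0.43 / 3.1 = 0.139 V⁻¹.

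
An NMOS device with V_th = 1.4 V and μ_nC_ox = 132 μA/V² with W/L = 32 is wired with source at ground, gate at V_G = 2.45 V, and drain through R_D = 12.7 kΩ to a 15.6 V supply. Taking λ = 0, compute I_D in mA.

I_D = 1.20 mA

V_GS = V_G = 2.45 V, so V_ov = 2.45 − 1.4 = 1.05 V.
k_n = μ_nC_ox · (W/L) = 4.224 mA/V².
Assume saturation: I_D = ½ k_n V_ov² = 0.5 × 4.224 × 1.05² = 2.33 mA, giving V_DS = V_DD − I_D R_D = 15.6 − 2.33 × 12.7 = -14 V.
But -14 V < V_ov = 1.05 V, so the device is actually in triode.
In triode I_D = k_n[V_ov V_DS − ½ V_DS²] and I_D = (V_DD − V_DS)/R_D. Equating: 26.8 V_DS² − 57.33 V_DS + 15.6 = 0, giving V_DS = 0.32 V (the root below V_ov).
I_D = (15.6 − 0.32) / 12.7 = 1.2 mA.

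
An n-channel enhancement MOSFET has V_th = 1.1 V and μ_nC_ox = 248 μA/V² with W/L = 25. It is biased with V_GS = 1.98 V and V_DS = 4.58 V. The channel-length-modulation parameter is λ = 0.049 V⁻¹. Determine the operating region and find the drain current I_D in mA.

Saturation; I_D = 2.94 mA

k_n = μ_nC_ox · (W/L) = 6.2 mA/V².
V_ov = V_GS − V_th = 1.98 − 1.1 = 0.88 V.
Since V_DS = 4.58 V ≥ V_ov = 0.88 V, the device is in saturation.
I_D = ½ k_n V_ov² (1 + λ V_DS) = 0.5 × 6.2 × 0.88² × (1 + 0.049 × 4.58) = 2.94 mA.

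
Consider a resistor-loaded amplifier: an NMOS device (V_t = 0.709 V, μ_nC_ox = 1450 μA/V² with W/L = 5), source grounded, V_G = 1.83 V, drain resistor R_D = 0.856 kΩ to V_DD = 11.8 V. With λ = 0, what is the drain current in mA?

I_D = 4.56 mA

V_GS = V_G = 1.83 V, so V_ov = 1.83 − 0.709 = 1.12 V.
k_n = μ_nC_ox · (W/L) = 7.25 mA/V².
Assume saturation: I_D = ½ k_n V_ov² = 0.5 × 7.25 × 1.12² = 4.56 mA, giving V_DS = V_DD − I_D R_D = 11.8 − 4.56 × 0.856 = 7.9 V.
V_DS = 7.9 V ≥ V_ov = 1.12 V, confirming saturation.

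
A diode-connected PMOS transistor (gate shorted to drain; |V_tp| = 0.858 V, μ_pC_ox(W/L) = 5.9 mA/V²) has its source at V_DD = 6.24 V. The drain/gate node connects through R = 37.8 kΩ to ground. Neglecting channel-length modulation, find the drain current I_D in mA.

I_D = 0.137 mA

With gate tied to drain, V_SG = V_SD ≥ V_SG − |V_tp|, so the device is in saturation.
KCL at the drain: ½ k_p (V_SG − |V_tp|)² = (V_DD − V_SG)/R.
Let x = V_SG − 0.858. Then 112 x² + x − 5.382 = 0, giving x = 0.215 V (positive root), so V_SG = 1.07 V.
I_D = (V_DD − V_SG)/R = (6.24 − 1.07) / 37.8 = 0.137 mA.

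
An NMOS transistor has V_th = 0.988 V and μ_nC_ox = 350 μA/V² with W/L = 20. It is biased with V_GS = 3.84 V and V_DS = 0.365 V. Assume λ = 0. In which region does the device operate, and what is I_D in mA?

k_n = μ_nC_ox · (W/L) = 7 mA/V².
V_ov = V_GS − V_th = 3.84 − 0.988 = 2.85 V.
Since V_DS = 0.365 V < V_ov = 2.85 V, the device is in the triode region.
I_D = k_n [V_ov · V_DS − ½ V_DS²] = 7 × [2.85 × 0.365 − 0.5 × 0.365²] = 6.82 mA.

Triode; I_D = 6.82 mA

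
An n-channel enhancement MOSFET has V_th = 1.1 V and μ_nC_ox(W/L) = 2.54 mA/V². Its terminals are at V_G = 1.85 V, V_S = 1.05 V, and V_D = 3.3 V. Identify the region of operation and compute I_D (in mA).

Cutoff; I_D = 0 mA

V_GS = V_G − V_S = 1.85 − 1.05 = 0.8 V; V_DS = V_D − V_S = 3.3 − 1.05 = 2.25 V.
V_GS = 0.8 V < V_th = 1.1 V, so the transistor is in cutoff.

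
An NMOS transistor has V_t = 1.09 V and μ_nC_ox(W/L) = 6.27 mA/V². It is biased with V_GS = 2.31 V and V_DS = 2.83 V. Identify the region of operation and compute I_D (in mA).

V_ov = V_GS − V_t = 2.31 − 1.09 = 1.22 V.
Since V_DS = 2.83 V ≥ V_ov = 1.22 V, the device is in saturation.
I_D = ½ k_n V_ov² = 0.5 × 6.27 × 1.22² = 4.67 mA.

Saturation; I_D = 4.67 mA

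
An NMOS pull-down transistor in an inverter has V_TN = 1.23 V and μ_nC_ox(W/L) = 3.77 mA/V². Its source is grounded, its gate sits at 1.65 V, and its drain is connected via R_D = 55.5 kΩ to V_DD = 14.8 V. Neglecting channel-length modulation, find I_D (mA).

V_GS = V_G = 1.65 V, so V_ov = 1.65 − 1.23 = 0.42 V.
Assume saturation: I_D = ½ k_n V_ov² = 0.5 × 3.77 × 0.42² = 0.333 mA, giving V_DS = V_DD − I_D R_D = 14.8 − 0.333 × 55.5 = -3.65 V.
But -3.65 V < V_ov = 0.42 V, so the device is actually in triode.
In triode I_D = k_n[V_ov V_DS − ½ V_DS²] and I_D = (V_DD − V_DS)/R_D. Equating: 105 V_DS² − 88.88 V_DS + 14.8 = 0, giving V_DS = 0.227 V (the root below V_ov).
I_D = (14.8 − 0.227) / 55.5 = 0.263 mA.

I_D = 0.263 mA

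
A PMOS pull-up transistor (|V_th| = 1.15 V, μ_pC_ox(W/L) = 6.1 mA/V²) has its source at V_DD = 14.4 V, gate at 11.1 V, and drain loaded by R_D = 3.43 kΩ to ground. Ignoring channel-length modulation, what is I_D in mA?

I_D = 4.10 mA

V_SG = V_DD − V_G = 14.4 − 11.1 = 3.3 V, so V_ov = 3.3 − 1.15 = 2.15 V.
Assume saturation: I_D = ½ k_p V_ov² = 0.5 × 6.1 × 2.15² = 14.1 mA, giving V_SD = V_DD − I_D R_D = 14.4 − 14.1 × 3.43 = -34 V.
But -34 V < V_ov = 2.15 V, so the device is actually in triode.
In triode I_D = k_p[V_ov V_SD − ½ V_SD²] and I_D = (V_DD − V_SD)/R_D. Equating: 10.5 V_SD² − 45.98 V_SD + 14.4 = 0, giving V_SD = 0.339 V (the root below V_ov).
I_D = (14.4 − 0.339) / 3.43 = 4.1 mA.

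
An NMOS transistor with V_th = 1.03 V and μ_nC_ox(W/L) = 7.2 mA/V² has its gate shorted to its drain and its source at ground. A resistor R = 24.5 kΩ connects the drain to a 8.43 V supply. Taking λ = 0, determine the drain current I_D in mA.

I_D = 0.290 mA

With gate tied to drain, V_GS = V_DS ≥ V_GS − V_th, so the device is in saturation.
KCL at the drain: ½ k_n (V_GS − V_th)² = (V_DD − V_GS)/R.
Let x = V_GS − 1.03. Then 88.2 x² + x − 7.4 = 0, giving x = 0.284 V (positive root), so V_GS = 1.31 V.
I_D = (V_DD − V_GS)/R = (8.43 − 1.31) / 24.5 = 0.29 mA.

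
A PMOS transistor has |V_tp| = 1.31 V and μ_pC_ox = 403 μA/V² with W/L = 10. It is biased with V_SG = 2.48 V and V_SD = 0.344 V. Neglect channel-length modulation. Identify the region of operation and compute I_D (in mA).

Triode; I_D = 1.38 mA

k_p = μ_pC_ox · (W/L) = 4.03 mA/V².
V_ov = V_SG − |V_tp| = 2.48 − 1.31 = 1.17 V.
Since V_SD = 0.344 V < V_ov = 1.17 V, the device is in the triode region.
I_D = k_p [V_ov · V_SD − ½ V_SD²] = 4.03 × [1.17 × 0.344 − 0.5 × 0.344²] = 1.38 mA.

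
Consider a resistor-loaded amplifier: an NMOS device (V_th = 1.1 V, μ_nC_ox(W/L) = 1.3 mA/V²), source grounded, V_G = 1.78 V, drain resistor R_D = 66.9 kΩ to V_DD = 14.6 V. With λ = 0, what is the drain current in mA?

V_GS = V_G = 1.78 V, so V_ov = 1.78 − 1.1 = 0.68 V.
Assume saturation: I_D = ½ k_n V_ov² = 0.5 × 1.3 × 0.68² = 0.301 mA, giving V_DS = V_DD − I_D R_D = 14.6 − 0.301 × 66.9 = -5.51 V.
But -5.51 V < V_ov = 0.68 V, so the device is actually in triode.
In triode I_D = k_n[V_ov V_DS − ½ V_DS²] and I_D = (V_DD − V_DS)/R_D. Equating: 43.5 V_DS² − 60.14 V_DS + 14.6 = 0, giving V_DS = 0.314 V (the root below V_ov).
I_D = (14.6 − 0.314) / 66.9 = 0.214 mA.

I_D = 0.214 mA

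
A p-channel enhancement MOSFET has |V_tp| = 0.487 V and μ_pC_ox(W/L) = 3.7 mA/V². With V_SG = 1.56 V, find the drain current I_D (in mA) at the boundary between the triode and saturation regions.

I_D = 2.13 mA

At the boundary V_SD = V_ov = V_SG − |V_tp| = 1.56 − 0.487 = 1.07 V.
I_D = ½ k_p V_ov² = 0.5 × 3.7 × 1.07² = 2.13 mA.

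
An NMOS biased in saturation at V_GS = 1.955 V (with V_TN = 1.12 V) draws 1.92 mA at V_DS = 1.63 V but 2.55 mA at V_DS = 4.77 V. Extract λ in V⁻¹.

With V_GS fixed, I_D ∝ (1 + λ V_DS) in saturation, so I_D2/I_D1 = (1 + λ V_DS2)/(1 + λ V_DS1).
2.55/1.92 = 1.328 = (1 + 4.77 λ)/(1 + 1.63 λ).
Solving: λ (I_D1 V_DS2 − I_D2 V_DS1) = I_D2 − I_D1, so λ = (2.55 − 1.92) / (1.92 × 4.77 − 2.55 × 1.63) = 0.63 / 5 = 0.126 V⁻¹.

λ = 0.126 V⁻¹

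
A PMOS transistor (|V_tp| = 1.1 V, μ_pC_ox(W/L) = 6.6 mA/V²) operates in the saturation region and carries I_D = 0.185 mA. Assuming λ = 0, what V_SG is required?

V_SG = 1.34 V

In saturation I_D = ½ k_p (V_SG − |V_tp|)², so V_SG − |V_tp| = √(2 I_D / k_p) = √(2 × 0.185 / 6.6) = 0.237 V.
V_SG = 1.1 + 0.237 = 1.34 V.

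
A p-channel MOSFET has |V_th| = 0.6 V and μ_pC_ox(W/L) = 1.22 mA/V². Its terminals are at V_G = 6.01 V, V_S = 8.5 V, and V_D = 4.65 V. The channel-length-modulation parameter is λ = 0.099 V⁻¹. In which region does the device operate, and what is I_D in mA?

Saturation; I_D = 3.01 mA

V_SG = V_S − V_G = 8.5 − 6.01 = 2.49 V; V_SD = V_S − V_D = 8.5 − 4.65 = 3.85 V.
V_ov = V_SG − |V_th| = 2.49 − 0.6 = 1.89 V.
Since V_SD = 3.85 V ≥ V_ov = 1.89 V, the device is in saturation.
I_D = ½ k_p V_ov² (1 + λ V_SD) = 0.5 × 1.22 × 1.89² × (1 + 0.099 × 3.85) = 3.01 mA.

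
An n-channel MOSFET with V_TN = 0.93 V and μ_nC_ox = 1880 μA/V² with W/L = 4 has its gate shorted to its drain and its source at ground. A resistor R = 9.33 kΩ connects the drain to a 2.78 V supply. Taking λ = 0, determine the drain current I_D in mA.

I_D = 0.175 mA

With gate tied to drain, V_GS = V_DS ≥ V_GS − V_TN, so the device is in saturation.
k_n = μ_nC_ox · (W/L) = 7.52 mA/V².
KCL at the drain: ½ k_n (V_GS − V_TN)² = (V_DD − V_GS)/R.
Let x = V_GS − 0.93. Then 35.1 x² + x − 1.85 = 0, giving x = 0.216 V (positive root), so V_GS = 1.15 V.
I_D = (V_DD − V_GS)/R = (2.78 − 1.15) / 9.33 = 0.175 mA.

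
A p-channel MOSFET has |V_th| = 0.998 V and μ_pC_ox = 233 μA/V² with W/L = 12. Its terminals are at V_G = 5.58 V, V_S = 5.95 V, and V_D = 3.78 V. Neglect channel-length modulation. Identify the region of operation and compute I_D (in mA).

V_SG = V_S − V_G = 5.95 − 5.58 = 0.37 V; V_SD = V_S − V_D = 5.95 − 3.78 = 2.17 V.
V_SG = 0.37 V < |V_th| = 0.998 V, so the transistor is in cutoff.

Cutoff; I_D = 0 mA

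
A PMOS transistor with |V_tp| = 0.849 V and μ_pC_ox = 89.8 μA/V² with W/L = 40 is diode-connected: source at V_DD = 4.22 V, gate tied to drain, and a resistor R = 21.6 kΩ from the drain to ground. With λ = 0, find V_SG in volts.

With gate tied to drain, V_SG = V_SD ≥ V_SG − |V_tp|, so the device is in saturation.
k_p = μ_pC_ox · (W/L) = 3.592 mA/V².
KCL at the drain: ½ k_p (V_SG − |V_tp|)² = (V_DD − V_SG)/R.
Let x = V_SG − 0.849. Then 38.8 x² + x − 3.371 = 0, giving x = 0.282 V (positive root), so V_SG = 1.13 V.
I_D = (V_DD − V_SG)/R = (4.22 − 1.13) / 21.6 = 0.143 mA.

V_SG = 1.13 V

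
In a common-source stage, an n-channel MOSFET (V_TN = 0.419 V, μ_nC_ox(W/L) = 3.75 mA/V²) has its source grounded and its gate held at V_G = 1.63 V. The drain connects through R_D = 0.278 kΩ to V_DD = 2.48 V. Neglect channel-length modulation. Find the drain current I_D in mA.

I_D = 2.75 mA

V_GS = V_G = 1.63 V, so V_ov = 1.63 − 0.419 = 1.21 V.
Assume saturation: I_D = ½ k_n V_ov² = 0.5 × 3.75 × 1.21² = 2.75 mA, giving V_DS = V_DD − I_D R_D = 2.48 − 2.75 × 0.278 = 1.72 V.
V_DS = 1.72 V ≥ V_ov = 1.21 V, confirming saturation.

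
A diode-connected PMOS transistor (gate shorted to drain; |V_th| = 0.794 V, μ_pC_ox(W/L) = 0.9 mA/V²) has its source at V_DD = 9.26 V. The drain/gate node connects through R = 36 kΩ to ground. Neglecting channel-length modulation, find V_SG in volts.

With gate tied to drain, V_SG = V_SD ≥ V_SG − |V_th|, so the device is in saturation.
KCL at the drain: ½ k_p (V_SG − |V_th|)² = (V_DD − V_SG)/R.
Let x = V_SG − 0.794. Then 16.2 x² + x − 8.466 = 0, giving x = 0.693 V (positive root), so V_SG = 1.49 V.
I_D = (V_DD − V_SG)/R = (9.26 − 1.49) / 36 = 0.216 mA.

V_SG = 1.49 V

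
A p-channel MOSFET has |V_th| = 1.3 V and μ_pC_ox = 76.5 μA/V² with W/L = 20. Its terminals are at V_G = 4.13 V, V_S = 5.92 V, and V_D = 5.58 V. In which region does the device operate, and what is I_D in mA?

Triode; I_D = 0.166 mA

V_SG = V_S − V_G = 5.92 − 4.13 = 1.79 V; V_SD = V_S − V_D = 5.92 − 5.58 = 0.34 V.
k_p = μ_pC_ox · (W/L) = 1.53 mA/V².
V_ov = V_SG − |V_th| = 1.79 − 1.3 = 0.49 V.
Since V_SD = 0.34 V < V_ov = 0.49 V, the device is in the triode region.
I_D = k_p [V_ov · V_SD − ½ V_SD²] = 1.53 × [0.49 × 0.34 − 0.5 × 0.34²] = 0.166 mA.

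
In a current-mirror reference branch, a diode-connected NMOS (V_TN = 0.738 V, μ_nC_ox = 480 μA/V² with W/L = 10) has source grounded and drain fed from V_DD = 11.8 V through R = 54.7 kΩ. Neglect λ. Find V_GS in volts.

With gate tied to drain, V_GS = V_DS ≥ V_GS − V_TN, so the device is in saturation.
k_n = μ_nC_ox · (W/L) = 4.8 mA/V².
KCL at the drain: ½ k_n (V_GS − V_TN)² = (V_DD − V_GS)/R.
Let x = V_GS − 0.738. Then 131 x² + x − 11.06 = 0, giving x = 0.286 V (positive root), so V_GS = 1.02 V.
I_D = (V_DD − V_GS)/R = (11.8 − 1.02) / 54.7 = 0.197 mA.

V_GS = 1.02 V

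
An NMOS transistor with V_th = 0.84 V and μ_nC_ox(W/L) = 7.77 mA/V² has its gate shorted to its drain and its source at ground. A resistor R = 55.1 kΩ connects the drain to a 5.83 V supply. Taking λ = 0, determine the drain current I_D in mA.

I_D = 0.0878 mA

With gate tied to drain, V_GS = V_DS ≥ V_GS − V_th, so the device is in saturation.
KCL at the drain: ½ k_n (V_GS − V_th)² = (V_DD − V_GS)/R.
Let x = V_GS − 0.84. Then 214 x² + x − 4.99 = 0, giving x = 0.15 V (positive root), so V_GS = 0.99 V.
I_D = (V_DD − V_GS)/R = (5.83 − 0.99) / 55.1 = 0.0878 mA.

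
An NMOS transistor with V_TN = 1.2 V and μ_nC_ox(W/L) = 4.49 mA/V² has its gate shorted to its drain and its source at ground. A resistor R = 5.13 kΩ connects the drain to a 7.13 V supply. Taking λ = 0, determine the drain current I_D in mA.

With gate tied to drain, V_GS = V_DS ≥ V_GS − V_TN, so the device is in saturation.
KCL at the drain: ½ k_n (V_GS − V_TN)² = (V_DD − V_GS)/R.
Let x = V_GS − 1.2. Then 11.5 x² + x − 5.93 = 0, giving x = 0.675 V (positive root), so V_GS = 1.88 V.
I_D = (V_DD − V_GS)/R = (7.13 − 1.88) / 5.13 = 1.02 mA.

I_D = 1.02 mA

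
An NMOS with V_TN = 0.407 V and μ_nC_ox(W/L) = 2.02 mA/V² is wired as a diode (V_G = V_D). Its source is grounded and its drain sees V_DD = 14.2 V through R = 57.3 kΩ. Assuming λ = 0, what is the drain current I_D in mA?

I_D = 0.232 mA

With gate tied to drain, V_GS = V_DS ≥ V_GS − V_TN, so the device is in saturation.
KCL at the drain: ½ k_n (V_GS − V_TN)² = (V_DD − V_GS)/R.
Let x = V_GS − 0.407. Then 57.9 x² + x − 13.79 = 0, giving x = 0.48 V (positive root), so V_GS = 0.887 V.
I_D = (V_DD − V_GS)/R = (14.2 − 0.887) / 57.3 = 0.232 mA.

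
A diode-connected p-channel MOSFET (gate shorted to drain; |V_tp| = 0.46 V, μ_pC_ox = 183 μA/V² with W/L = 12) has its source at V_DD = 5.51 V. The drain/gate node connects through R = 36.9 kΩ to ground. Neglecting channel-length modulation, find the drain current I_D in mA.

I_D = 0.128 mA

With gate tied to drain, V_SG = V_SD ≥ V_SG − |V_tp|, so the device is in saturation.
k_p = μ_pC_ox · (W/L) = 2.196 mA/V².
KCL at the drain: ½ k_p (V_SG − |V_tp|)² = (V_DD − V_SG)/R.
Let x = V_SG − 0.46. Then 40.5 x² + x − 5.05 = 0, giving x = 0.341 V (positive root), so V_SG = 0.801 V.
I_D = (V_DD − V_SG)/R = (5.51 − 0.801) / 36.9 = 0.128 mA.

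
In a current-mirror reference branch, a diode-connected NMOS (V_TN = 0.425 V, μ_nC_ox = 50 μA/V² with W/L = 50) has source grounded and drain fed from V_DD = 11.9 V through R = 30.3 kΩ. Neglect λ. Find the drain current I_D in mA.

I_D = 0.361 mA

With gate tied to drain, V_GS = V_DS ≥ V_GS − V_TN, so the device is in saturation.
k_n = μ_nC_ox · (W/L) = 2.5 mA/V².
KCL at the drain: ½ k_n (V_GS − V_TN)² = (V_DD − V_GS)/R.
Let x = V_GS − 0.425. Then 37.9 x² + x − 11.47 = 0, giving x = 0.537 V (positive root), so V_GS = 0.962 V.
I_D = (V_DD − V_GS)/R = (11.9 − 0.962) / 30.3 = 0.361 mA.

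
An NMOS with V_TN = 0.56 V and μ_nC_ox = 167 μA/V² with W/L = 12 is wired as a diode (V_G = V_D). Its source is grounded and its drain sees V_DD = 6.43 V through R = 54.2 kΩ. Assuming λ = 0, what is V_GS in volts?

V_GS = 0.880 V

With gate tied to drain, V_GS = V_DS ≥ V_GS − V_TN, so the device is in saturation.
k_n = μ_nC_ox · (W/L) = 2.004 mA/V².
KCL at the drain: ½ k_n (V_GS − V_TN)² = (V_DD − V_GS)/R.
Let x = V_GS − 0.56. Then 54.3 x² + x − 5.87 = 0, giving x = 0.32 V (positive root), so V_GS = 0.88 V.
I_D = (V_DD − V_GS)/R = (6.43 − 0.88) / 54.2 = 0.102 mA.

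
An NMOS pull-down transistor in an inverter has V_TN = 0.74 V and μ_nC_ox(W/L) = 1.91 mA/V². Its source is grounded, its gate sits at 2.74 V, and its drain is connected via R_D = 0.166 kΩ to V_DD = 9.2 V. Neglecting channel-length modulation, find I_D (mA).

V_GS = V_G = 2.74 V, so V_ov = 2.74 − 0.74 = 2 V.
Assume saturation: I_D = ½ k_n V_ov² = 0.5 × 1.91 × 2² = 3.82 mA, giving V_DS = V_DD − I_D R_D = 9.2 − 3.82 × 0.166 = 8.57 V.
V_DS = 8.57 V ≥ V_ov = 2 V, confirming saturation.

I_D = 3.82 mA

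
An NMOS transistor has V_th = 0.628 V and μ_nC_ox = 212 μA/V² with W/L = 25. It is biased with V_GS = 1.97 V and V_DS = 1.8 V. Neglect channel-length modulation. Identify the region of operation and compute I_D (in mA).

k_n = μ_nC_ox · (W/L) = 5.3 mA/V².
V_ov = V_GS − V_th = 1.97 − 0.628 = 1.34 V.
Since V_DS = 1.8 V ≥ V_ov = 1.34 V, the device is in saturation.
I_D = ½ k_n V_ov² = 0.5 × 5.3 × 1.34² = 4.77 mA.

Saturation; I_D = 4.77 mA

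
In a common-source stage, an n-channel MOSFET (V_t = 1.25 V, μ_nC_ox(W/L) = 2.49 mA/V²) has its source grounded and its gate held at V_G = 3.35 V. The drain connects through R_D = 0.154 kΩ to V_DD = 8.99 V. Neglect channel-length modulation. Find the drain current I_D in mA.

I_D = 5.49 mA

V_GS = V_G = 3.35 V, so V_ov = 3.35 − 1.25 = 2.1 V.
Assume saturation: I_D = ½ k_n V_ov² = 0.5 × 2.49 × 2.1² = 5.49 mA, giving V_DS = V_DD − I_D R_D = 8.99 − 5.49 × 0.154 = 8.14 V.
V_DS = 8.14 V ≥ V_ov = 2.1 V, confirming saturation.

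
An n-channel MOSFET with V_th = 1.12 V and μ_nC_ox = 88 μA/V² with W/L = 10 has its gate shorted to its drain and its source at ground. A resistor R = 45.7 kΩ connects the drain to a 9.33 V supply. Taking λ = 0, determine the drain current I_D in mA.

I_D = 0.166 mA

With gate tied to drain, V_GS = V_DS ≥ V_GS − V_th, so the device is in saturation.
k_n = μ_nC_ox · (W/L) = 0.88 mA/V².
KCL at the drain: ½ k_n (V_GS − V_th)² = (V_DD − V_GS)/R.
Let x = V_GS − 1.12. Then 20.1 x² + x − 8.21 = 0, giving x = 0.615 V (positive root), so V_GS = 1.73 V.
I_D = (V_DD − V_GS)/R = (9.33 − 1.73) / 45.7 = 0.166 mA.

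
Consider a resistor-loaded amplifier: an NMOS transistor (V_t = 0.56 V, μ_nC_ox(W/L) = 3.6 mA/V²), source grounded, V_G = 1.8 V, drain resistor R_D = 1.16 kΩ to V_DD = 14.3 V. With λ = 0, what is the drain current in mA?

I_D = 2.77 mA

V_GS = V_G = 1.8 V, so V_ov = 1.8 − 0.56 = 1.24 V.
Assume saturation: I_D = ½ k_n V_ov² = 0.5 × 3.6 × 1.24² = 2.77 mA, giving V_DS = V_DD − I_D R_D = 14.3 − 2.77 × 1.16 = 11.1 V.
V_DS = 11.1 V ≥ V_ov = 1.24 V, confirming saturation.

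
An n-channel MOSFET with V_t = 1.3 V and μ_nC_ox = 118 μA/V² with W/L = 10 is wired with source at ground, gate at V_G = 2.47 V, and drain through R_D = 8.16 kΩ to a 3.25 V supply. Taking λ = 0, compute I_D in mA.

I_D = 0.361 mA

V_GS = V_G = 2.47 V, so V_ov = 2.47 − 1.3 = 1.17 V.
k_n = μ_nC_ox · (W/L) = 1.18 mA/V².
Assume saturation: I_D = ½ k_n V_ov² = 0.5 × 1.18 × 1.17² = 0.808 mA, giving V_DS = V_DD − I_D R_D = 3.25 − 0.808 × 8.16 = -3.34 V.
But -3.34 V < V_ov = 1.17 V, so the device is actually in triode.
In triode I_D = k_n[V_ov V_DS − ½ V_DS²] and I_D = (V_DD − V_DS)/R_D. Equating: 4.81 V_DS² − 12.27 V_DS + 3.25 = 0, giving V_DS = 0.3 V (the root below V_ov).
I_D = (3.25 − 0.3) / 8.16 = 0.361 mA.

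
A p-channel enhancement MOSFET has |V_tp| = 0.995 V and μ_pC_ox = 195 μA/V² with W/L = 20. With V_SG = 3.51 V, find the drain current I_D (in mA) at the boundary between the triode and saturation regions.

At the boundary V_SD = V_ov = V_SG − |V_tp| = 3.51 − 0.995 = 2.51 V.
k_p = μ_pC_ox · (W/L) = 3.9 mA/V².
I_D = ½ k_p V_ov² = 0.5 × 3.9 × 2.51² = 12.3 mA.

I_D = 12.3 mA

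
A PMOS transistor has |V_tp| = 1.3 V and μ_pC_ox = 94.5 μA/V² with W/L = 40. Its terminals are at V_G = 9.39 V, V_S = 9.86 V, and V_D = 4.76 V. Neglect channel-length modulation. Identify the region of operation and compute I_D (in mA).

V_SG = V_S − V_G = 9.86 − 9.39 = 0.47 V; V_SD = V_S − V_D = 9.86 − 4.76 = 5.1 V.
V_SG = 0.47 V < |V_tp| = 1.3 V, so the transistor is in cutoff.

Cutoff; I_D = 0 mA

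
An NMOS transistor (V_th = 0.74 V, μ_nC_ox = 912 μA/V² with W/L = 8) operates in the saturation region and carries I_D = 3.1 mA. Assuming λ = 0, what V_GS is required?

V_GS = 1.66 V

k_n = μ_nC_ox · (W/L) = 7.296 mA/V².
In saturation I_D = ½ k_n (V_GS − V_th)², so V_GS − V_th = √(2 I_D / k_n) = √(2 × 3.1 / 7.296) = 0.922 V.
V_GS = 0.74 + 0.922 = 1.66 V.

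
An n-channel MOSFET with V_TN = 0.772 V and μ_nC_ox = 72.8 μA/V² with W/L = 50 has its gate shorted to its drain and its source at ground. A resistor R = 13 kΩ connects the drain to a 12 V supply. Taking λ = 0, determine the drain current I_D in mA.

With gate tied to drain, V_GS = V_DS ≥ V_GS − V_TN, so the device is in saturation.
k_n = μ_nC_ox · (W/L) = 3.64 mA/V².
KCL at the drain: ½ k_n (V_GS − V_TN)² = (V_DD − V_GS)/R.
Let x = V_GS − 0.772. Then 23.7 x² + x − 11.23 = 0, giving x = 0.668 V (positive root), so V_GS = 1.44 V.
I_D = (V_DD − V_GS)/R = (12 − 1.44) / 13 = 0.812 mA.

I_D = 0.812 mA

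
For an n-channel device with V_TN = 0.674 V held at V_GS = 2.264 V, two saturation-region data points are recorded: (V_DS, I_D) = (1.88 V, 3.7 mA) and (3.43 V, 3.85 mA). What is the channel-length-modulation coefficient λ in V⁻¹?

With V_GS fixed, I_D ∝ (1 + λ V_DS) in saturation, so I_D2/I_D1 = (1 + λ V_DS2)/(1 + λ V_DS1).
3.85/3.7 = 1.041 = (1 + 3.43 λ)/(1 + 1.88 λ).
Solving: λ (I_D1 V_DS2 − I_D2 V_DS1) = I_D2 − I_D1, so λ = (3.85 − 3.7) / (3.7 × 3.43 − 3.85 × 1.88) = 0.15 / 5.45 = 0.0275 V⁻¹.

λ = 0.0275 V⁻¹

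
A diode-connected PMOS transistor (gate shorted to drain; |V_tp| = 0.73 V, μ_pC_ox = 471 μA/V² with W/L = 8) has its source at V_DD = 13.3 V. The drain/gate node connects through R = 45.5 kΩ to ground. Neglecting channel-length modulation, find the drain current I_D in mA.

I_D = 0.268 mA

With gate tied to drain, V_SG = V_SD ≥ V_SG − |V_tp|, so the device is in saturation.
k_p = μ_pC_ox · (W/L) = 3.768 mA/V².
KCL at the drain: ½ k_p (V_SG − |V_tp|)² = (V_DD − V_SG)/R.
Let x = V_SG − 0.73. Then 85.7 x² + x − 12.57 = 0, giving x = 0.377 V (positive root), so V_SG = 1.11 V.
I_D = (V_DD − V_SG)/R = (13.3 − 1.11) / 45.5 = 0.268 mA.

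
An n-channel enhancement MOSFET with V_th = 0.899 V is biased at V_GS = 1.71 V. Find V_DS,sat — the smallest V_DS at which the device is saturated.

The boundary between triode and saturation is V_DS = V_GS − V_th = V_ov.
V_ov = 1.71 − 0.899 = 0.811 V.

V_DS,sat = 0.811 V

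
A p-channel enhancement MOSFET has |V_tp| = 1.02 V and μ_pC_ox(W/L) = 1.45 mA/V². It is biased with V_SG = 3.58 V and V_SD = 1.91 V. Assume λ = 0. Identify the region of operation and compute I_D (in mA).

V_ov = V_SG − |V_tp| = 3.58 − 1.02 = 2.56 V.
Since V_SD = 1.91 V < V_ov = 2.56 V, the device is in the triode region.
I_D = k_p [V_ov · V_SD − ½ V_SD²] = 1.45 × [2.56 × 1.91 − 0.5 × 1.91²] = 4.45 mA.

Triode; I_D = 4.45 mA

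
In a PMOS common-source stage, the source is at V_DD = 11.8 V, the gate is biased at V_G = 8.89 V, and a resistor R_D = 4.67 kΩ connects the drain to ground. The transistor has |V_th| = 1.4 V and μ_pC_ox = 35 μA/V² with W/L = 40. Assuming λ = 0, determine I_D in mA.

V_SG = V_DD − V_G = 11.8 − 8.89 = 2.91 V, so V_ov = 2.91 − 1.4 = 1.51 V.
k_p = μ_pC_ox · (W/L) = 1.4 mA/V².
Assume saturation: I_D = ½ k_p V_ov² = 0.5 × 1.4 × 1.51² = 1.6 mA, giving V_SD = V_DD − I_D R_D = 11.8 − 1.6 × 4.67 = 4.35 V.
V_SD = 4.35 V ≥ V_ov = 1.51 V, confirming saturation.

I_D = 1.60 mA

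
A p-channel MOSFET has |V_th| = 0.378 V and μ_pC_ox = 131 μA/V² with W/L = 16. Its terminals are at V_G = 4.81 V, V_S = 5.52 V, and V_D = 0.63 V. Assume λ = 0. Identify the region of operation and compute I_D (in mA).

V_SG = V_S − V_G = 5.52 − 4.81 = 0.71 V; V_SD = V_S − V_D = 5.52 − 0.63 = 4.89 V.
k_p = μ_pC_ox · (W/L) = 2.096 mA/V².
V_ov = V_SG − |V_th| = 0.71 − 0.378 = 0.332 V.
Since V_SD = 4.89 V ≥ V_ov = 0.332 V, the device is in saturation.
I_D = ½ k_p V_ov² = 0.5 × 2.096 × 0.332² = 0.116 mA.

Saturation; I_D = 0.116 mA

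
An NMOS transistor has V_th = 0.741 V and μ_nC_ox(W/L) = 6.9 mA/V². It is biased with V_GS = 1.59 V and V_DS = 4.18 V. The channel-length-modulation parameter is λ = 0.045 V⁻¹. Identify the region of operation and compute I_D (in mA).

Saturation; I_D = 2.95 mA

V_ov = V_GS − V_th = 1.59 − 0.741 = 0.849 V.
Since V_DS = 4.18 V ≥ V_ov = 0.849 V, the device is in saturation.
I_D = ½ k_n V_ov² (1 + λ V_DS) = 0.5 × 6.9 × 0.849² × (1 + 0.045 × 4.18) = 2.95 mA.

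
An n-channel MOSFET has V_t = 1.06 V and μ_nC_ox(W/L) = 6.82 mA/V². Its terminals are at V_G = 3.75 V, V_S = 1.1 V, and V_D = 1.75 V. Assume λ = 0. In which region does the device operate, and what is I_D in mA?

V_GS = V_G − V_S = 3.75 − 1.1 = 2.65 V; V_DS = V_D − V_S = 1.75 − 1.1 = 0.65 V.
V_ov = V_GS − V_t = 2.65 − 1.06 = 1.59 V.
Since V_DS = 0.65 V < V_ov = 1.59 V, the device is in the triode region.
I_D = k_n [V_ov · V_DS − ½ V_DS²] = 6.82 × [1.59 × 0.65 − 0.5 × 0.65²] = 5.61 mA.

Triode; I_D = 5.61 mA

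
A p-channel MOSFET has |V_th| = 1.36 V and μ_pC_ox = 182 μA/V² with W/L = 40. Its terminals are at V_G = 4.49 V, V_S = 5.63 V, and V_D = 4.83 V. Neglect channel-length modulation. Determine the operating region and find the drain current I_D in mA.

V_SG = V_S − V_G = 5.63 − 4.49 = 1.14 V; V_SD = V_S − V_D = 5.63 − 4.83 = 0.8 V.
V_SG = 1.14 V < |V_th| = 1.36 V, so the transistor is in cutoff.

Cutoff; I_D = 0 mA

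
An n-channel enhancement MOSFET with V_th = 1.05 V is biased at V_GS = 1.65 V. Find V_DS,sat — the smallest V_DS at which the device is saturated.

V_DS,sat = 0.600 V

The boundary between triode and saturation is V_DS = V_GS − V_th = V_ov.
V_ov = 1.65 − 1.05 = 0.6 V.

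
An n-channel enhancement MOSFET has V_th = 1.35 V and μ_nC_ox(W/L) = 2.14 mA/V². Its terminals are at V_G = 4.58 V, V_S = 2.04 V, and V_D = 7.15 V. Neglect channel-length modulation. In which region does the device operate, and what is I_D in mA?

Saturation; I_D = 1.52 mA

V_GS = V_G − V_S = 4.58 − 2.04 = 2.54 V; V_DS = V_D − V_S = 7.15 − 2.04 = 5.11 V.
V_ov = V_GS − V_th = 2.54 − 1.35 = 1.19 V.
Since V_DS = 5.11 V ≥ V_ov = 1.19 V, the device is in saturation.
I_D = ½ k_n V_ov² = 0.5 × 2.14 × 1.19² = 1.52 mA.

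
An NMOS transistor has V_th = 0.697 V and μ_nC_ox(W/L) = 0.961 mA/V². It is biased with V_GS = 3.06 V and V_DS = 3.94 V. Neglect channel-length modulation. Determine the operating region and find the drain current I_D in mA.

V_ov = V_GS − V_th = 3.06 − 0.697 = 2.36 V.
Since V_DS = 3.94 V ≥ V_ov = 2.36 V, the device is in saturation.
I_D = ½ k_n V_ov² = 0.5 × 0.961 × 2.36² = 2.68 mA.

Saturation; I_D = 2.68 mA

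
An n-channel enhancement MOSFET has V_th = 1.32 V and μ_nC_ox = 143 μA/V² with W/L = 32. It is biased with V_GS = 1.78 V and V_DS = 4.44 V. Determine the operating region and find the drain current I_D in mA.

Saturation; I_D = 0.484 mA

k_n = μ_nC_ox · (W/L) = 4.576 mA/V².
V_ov = V_GS − V_th = 1.78 − 1.32 = 0.46 V.
Since V_DS = 4.44 V ≥ V_ov = 0.46 V, the device is in saturation.
I_D = ½ k_n V_ov² = 0.5 × 4.576 × 0.46² = 0.484 mA.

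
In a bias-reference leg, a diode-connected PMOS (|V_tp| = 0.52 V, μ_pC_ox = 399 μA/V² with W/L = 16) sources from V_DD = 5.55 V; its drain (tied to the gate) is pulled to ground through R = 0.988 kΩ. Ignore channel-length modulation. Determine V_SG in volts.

With gate tied to drain, V_SG = V_SD ≥ V_SG − |V_tp|, so the device is in saturation.
k_p = μ_pC_ox · (W/L) = 6.384 mA/V².
KCL at the drain: ½ k_p (V_SG − |V_tp|)² = (V_DD − V_SG)/R.
Let x = V_SG − 0.52. Then 3.15 x² + x − 5.03 = 0, giving x = 1.11 V (positive root), so V_SG = 1.63 V.
I_D = (V_DD − V_SG)/R = (5.55 − 1.63) / 0.988 = 3.96 mA.

V_SG = 1.63 V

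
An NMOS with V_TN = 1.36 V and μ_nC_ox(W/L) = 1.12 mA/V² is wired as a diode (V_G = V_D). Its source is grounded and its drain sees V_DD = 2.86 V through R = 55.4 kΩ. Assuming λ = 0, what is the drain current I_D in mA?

With gate tied to drain, V_GS = V_DS ≥ V_GS − V_TN, so the device is in saturation.
KCL at the drain: ½ k_n (V_GS − V_TN)² = (V_DD − V_GS)/R.
Let x = V_GS − 1.36. Then 31 x² + x − 1.5 = 0, giving x = 0.204 V (positive root), so V_GS = 1.56 V.
I_D = (V_DD − V_GS)/R = (2.86 − 1.56) / 55.4 = 0.0234 mA.

I_D = 0.0234 mA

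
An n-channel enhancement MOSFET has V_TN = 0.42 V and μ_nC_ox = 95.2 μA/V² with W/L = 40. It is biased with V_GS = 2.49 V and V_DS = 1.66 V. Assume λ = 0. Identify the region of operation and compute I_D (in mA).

k_n = μ_nC_ox · (W/L) = 3.808 mA/V².
V_ov = V_GS − V_TN = 2.49 − 0.42 = 2.07 V.
Since V_DS = 1.66 V < V_ov = 2.07 V, the device is in the triode region.
I_D = k_n [V_ov · V_DS − ½ V_DS²] = 3.808 × [2.07 × 1.66 − 0.5 × 1.66²] = 7.84 mA.

Triode; I_D = 7.84 mA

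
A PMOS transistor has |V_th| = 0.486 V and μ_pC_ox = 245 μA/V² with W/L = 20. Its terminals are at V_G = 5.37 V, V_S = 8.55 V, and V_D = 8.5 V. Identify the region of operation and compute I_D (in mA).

V_SG = V_S − V_G = 8.55 − 5.37 = 3.18 V; V_SD = V_S − V_D = 8.55 − 8.5 = 0.05 V.
k_p = μ_pC_ox · (W/L) = 4.9 mA/V².
V_ov = V_SG − |V_th| = 3.18 − 0.486 = 2.69 V.
Since V_SD = 0.05 V < V_ov = 2.69 V, the device is in the triode region.
I_D = k_p [V_ov · V_SD − ½ V_SD²] = 4.9 × [2.69 × 0.05 − 0.5 × 0.05²] = 0.654 mA.

Triode; I_D = 0.654 mA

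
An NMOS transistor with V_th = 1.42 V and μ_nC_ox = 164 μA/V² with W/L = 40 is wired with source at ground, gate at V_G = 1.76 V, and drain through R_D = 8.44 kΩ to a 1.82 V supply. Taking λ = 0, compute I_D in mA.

I_D = 0.203 mA

V_GS = V_G = 1.76 V, so V_ov = 1.76 − 1.42 = 0.34 V.
k_n = μ_nC_ox · (W/L) = 6.56 mA/V².
Assume saturation: I_D = ½ k_n V_ov² = 0.5 × 6.56 × 0.34² = 0.379 mA, giving V_DS = V_DD − I_D R_D = 1.82 − 0.379 × 8.44 = -1.38 V.
But -1.38 V < V_ov = 0.34 V, so the device is actually in triode.
In triode I_D = k_n[V_ov V_DS − ½ V_DS²] and I_D = (V_DD − V_DS)/R_D. Equating: 27.7 V_DS² − 19.82 V_DS + 1.82 = 0, giving V_DS = 0.108 V (the root below V_ov).
I_D = (1.82 − 0.108) / 8.44 = 0.203 mA.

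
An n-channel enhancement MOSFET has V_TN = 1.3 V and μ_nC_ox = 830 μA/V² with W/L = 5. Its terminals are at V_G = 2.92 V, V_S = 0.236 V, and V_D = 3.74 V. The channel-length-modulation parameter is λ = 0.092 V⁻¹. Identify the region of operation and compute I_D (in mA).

Saturation; I_D = 5.26 mA

V_GS = V_G − V_S = 2.92 − 0.236 = 2.68 V; V_DS = V_D − V_S = 3.74 − 0.236 = 3.5 V.
k_n = μ_nC_ox · (W/L) = 4.15 mA/V².
V_ov = V_GS − V_TN = 2.68 − 1.3 = 1.38 V.
Since V_DS = 3.5 V ≥ V_ov = 1.38 V, the device is in saturation.
I_D = ½ k_n V_ov² (1 + λ V_DS) = 0.5 × 4.15 × 1.38² × (1 + 0.092 × 3.5) = 5.26 mA.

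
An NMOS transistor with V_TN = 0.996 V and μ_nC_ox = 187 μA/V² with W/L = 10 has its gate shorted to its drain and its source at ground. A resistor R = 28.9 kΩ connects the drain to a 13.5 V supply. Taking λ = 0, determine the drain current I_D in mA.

With gate tied to drain, V_GS = V_DS ≥ V_GS − V_TN, so the device is in saturation.
k_n = μ_nC_ox · (W/L) = 1.87 mA/V².
KCL at the drain: ½ k_n (V_GS − V_TN)² = (V_DD − V_GS)/R.
Let x = V_GS − 0.996. Then 27 x² + x − 12.5 = 0, giving x = 0.662 V (positive root), so V_GS = 1.66 V.
I_D = (V_DD − V_GS)/R = (13.5 − 1.66) / 28.9 = 0.41 mA.

I_D = 0.410 mA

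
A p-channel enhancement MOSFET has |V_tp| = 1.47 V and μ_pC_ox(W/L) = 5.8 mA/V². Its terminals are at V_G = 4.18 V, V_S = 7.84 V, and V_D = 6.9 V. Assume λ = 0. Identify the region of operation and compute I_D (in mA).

Triode; I_D = 9.38 mA

V_SG = V_S − V_G = 7.84 − 4.18 = 3.66 V; V_SD = V_S − V_D = 7.84 − 6.9 = 0.94 V.
V_ov = V_SG − |V_tp| = 3.66 − 1.47 = 2.19 V.
Since V_SD = 0.94 V < V_ov = 2.19 V, the device is in the triode region.
I_D = k_p [V_ov · V_SD − ½ V_SD²] = 5.8 × [2.19 × 0.94 − 0.5 × 0.94²] = 9.38 mA.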